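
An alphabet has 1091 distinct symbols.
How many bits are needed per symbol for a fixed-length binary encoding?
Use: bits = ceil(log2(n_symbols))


log2(1091) = 10.0914
Bracket: 2^10 = 1024 < 1091 <= 2^11 = 2048
So ceil(log2(1091)) = 11

bits = ceil(log2(1091)) = ceil(10.0914) = 11 bits


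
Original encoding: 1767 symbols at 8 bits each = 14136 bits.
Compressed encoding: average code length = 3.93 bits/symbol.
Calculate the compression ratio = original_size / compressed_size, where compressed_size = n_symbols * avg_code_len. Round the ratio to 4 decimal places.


original_size = n_symbols * orig_bits = 1767 * 8 = 14136 bits
compressed_size = n_symbols * avg_code_len = 1767 * 3.93 = 6944.31 bits
ratio = original_size / compressed_size = 14136 / 6944.31 = 2.0356

Compression ratio = 2.0356


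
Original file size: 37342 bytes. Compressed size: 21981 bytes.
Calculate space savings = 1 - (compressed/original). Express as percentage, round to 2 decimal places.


ratio = compressed/original = 21981/37342 = 0.58864
savings = 1 - ratio = 1 - 0.58864 = 0.41136
as a percentage: 0.41136 * 100 = 41.14%

Space savings = 1 - 21981/37342 = 41.14%


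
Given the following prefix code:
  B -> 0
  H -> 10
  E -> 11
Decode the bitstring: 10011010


Decoding step by step:
Bits 10 -> H
Bits 0 -> B
Bits 11 -> E
Bits 0 -> B
Bits 10 -> H


Decoded message: HBEBH


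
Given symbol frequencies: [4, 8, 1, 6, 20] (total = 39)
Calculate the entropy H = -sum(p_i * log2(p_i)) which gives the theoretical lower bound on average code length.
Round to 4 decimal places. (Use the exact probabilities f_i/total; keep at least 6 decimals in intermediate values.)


Per-symbol terms -p_i * log2(p_i) with p_i = f_i/39:
  p = 4/39 = 0.102564: log2(p) = -3.285402, -p*log2(p) = 0.336964
  p = 8/39 = 0.205128: log2(p) = -2.285402, -p*log2(p) = 0.468800
  p = 1/39 = 0.025641: log2(p) = -5.285402, -p*log2(p) = 0.135523
  p = 6/39 = 0.153846: log2(p) = -2.700440, -p*log2(p) = 0.415452
  p = 20/39 = 0.512821: log2(p) = -0.963474, -p*log2(p) = 0.494089
H = 0.336964 + 0.468800 + 0.135523 + 0.415452 + 0.494089 = 1.850828

H = 1.8508 bits/symbol


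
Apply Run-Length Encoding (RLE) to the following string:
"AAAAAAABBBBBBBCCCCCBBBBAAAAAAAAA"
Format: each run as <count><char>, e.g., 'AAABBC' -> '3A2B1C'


Scanning runs left to right:
  i=0: run of 'A' x 7 -> '7A'
  i=7: run of 'B' x 7 -> '7B'
  i=14: run of 'C' x 5 -> '5C'
  i=19: run of 'B' x 4 -> '4B'
  i=23: run of 'A' x 9 -> '9A'

RLE = 7A7B5C4B9A


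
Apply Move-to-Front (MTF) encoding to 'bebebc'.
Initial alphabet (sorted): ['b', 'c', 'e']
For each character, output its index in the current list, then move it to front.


MTF encoding:
'b': index 0 in ['b', 'c', 'e'] -> ['b', 'c', 'e']
'e': index 2 in ['b', 'c', 'e'] -> ['e', 'b', 'c']
'b': index 1 in ['e', 'b', 'c'] -> ['b', 'e', 'c']
'e': index 1 in ['b', 'e', 'c'] -> ['e', 'b', 'c']
'b': index 1 in ['e', 'b', 'c'] -> ['b', 'e', 'c']
'c': index 2 in ['b', 'e', 'c'] -> ['c', 'b', 'e']


Output: [0, 2, 1, 1, 1, 2]


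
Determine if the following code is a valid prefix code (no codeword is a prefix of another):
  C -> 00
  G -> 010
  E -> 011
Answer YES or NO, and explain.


Checking each pair (does one codeword prefix another?):
  C='00' vs G='010': no prefix
  C='00' vs E='011': no prefix
  G='010' vs C='00': no prefix
  G='010' vs E='011': no prefix
  E='011' vs C='00': no prefix
  E='011' vs G='010': no prefix
No violation found over all pairs.

YES -- this is a valid prefix code. No codeword is a prefix of any other codeword.


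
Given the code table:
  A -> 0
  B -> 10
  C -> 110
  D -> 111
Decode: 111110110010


Decoding:
111 -> D
110 -> C
110 -> C
0 -> A
10 -> B


Result: DCCAB


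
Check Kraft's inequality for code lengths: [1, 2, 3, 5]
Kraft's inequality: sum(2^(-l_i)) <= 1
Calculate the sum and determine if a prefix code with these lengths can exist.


Sum = 2^(-1) + 2^(-2) + 2^(-3) + 2^(-5)
    = 0.5 + 0.25 + 0.125 + 0.03125
    = 29/32 = 0.90625
Since 0.90625 <= 1, Kraft's inequality IS satisfied.
A prefix code with these lengths CAN exist.

Kraft sum = 0.90625. Satisfied.


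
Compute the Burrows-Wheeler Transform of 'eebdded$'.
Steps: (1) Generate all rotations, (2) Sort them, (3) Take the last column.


Rotations (sorted):
  0: $eebdded -> last char: d
  1: bdded$ee -> last char: e
  2: d$eebdde -> last char: e
  3: dded$eeb -> last char: b
  4: ded$eebd -> last char: d
  5: ebdded$e -> last char: e
  6: ed$eebdd -> last char: d
  7: eebdded$ -> last char: $


BWT = deebded$


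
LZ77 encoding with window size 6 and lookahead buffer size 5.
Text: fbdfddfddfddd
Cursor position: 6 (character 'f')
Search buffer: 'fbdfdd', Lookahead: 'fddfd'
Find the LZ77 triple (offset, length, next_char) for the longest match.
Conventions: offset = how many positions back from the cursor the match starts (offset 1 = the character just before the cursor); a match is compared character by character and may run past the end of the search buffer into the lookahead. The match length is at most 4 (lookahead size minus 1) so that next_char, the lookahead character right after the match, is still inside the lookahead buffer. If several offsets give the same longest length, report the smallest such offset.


Try each offset into the search buffer:
  offset=1 (pos 5, char 'd'): match length 0
  offset=2 (pos 4, char 'd'): match length 0
  offset=3 (pos 3, char 'f'): match length 4
  offset=4 (pos 2, char 'd'): match length 0
  offset=5 (pos 1, char 'b'): match length 0
  offset=6 (pos 0, char 'f'): match length 1
Longest match has length 4 at offset 3.
next_char = character at position 6 + 4 = 10 -> 'd'

Best match: offset=3, length=4 (matching 'fddf' starting at position 3)
LZ77 triple: (3, 4, 'd')


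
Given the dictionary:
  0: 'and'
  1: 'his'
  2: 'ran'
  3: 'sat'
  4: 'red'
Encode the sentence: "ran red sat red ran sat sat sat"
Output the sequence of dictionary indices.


Look up each word in the dictionary:
  'ran' -> 2
  'red' -> 4
  'sat' -> 3
  'red' -> 4
  'ran' -> 2
  'sat' -> 3
  'sat' -> 3
  'sat' -> 3

Encoded: [2, 4, 3, 4, 2, 3, 3, 3]


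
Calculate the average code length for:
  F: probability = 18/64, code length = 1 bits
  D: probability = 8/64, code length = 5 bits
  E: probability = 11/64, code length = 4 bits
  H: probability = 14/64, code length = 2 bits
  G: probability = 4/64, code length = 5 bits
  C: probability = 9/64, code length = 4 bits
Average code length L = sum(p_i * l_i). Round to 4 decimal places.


Weighted contributions p_i * l_i:
  F: (18/64) * 1 = 18/64
  D: (8/64) * 5 = 40/64
  E: (11/64) * 4 = 44/64
  H: (14/64) * 2 = 28/64
  G: (4/64) * 5 = 20/64
  C: (9/64) * 4 = 36/64
Sum = (18 + 40 + 44 + 28 + 20 + 36)/64 = 186/64

L = 186/64 = 2.9063 bits/symbol


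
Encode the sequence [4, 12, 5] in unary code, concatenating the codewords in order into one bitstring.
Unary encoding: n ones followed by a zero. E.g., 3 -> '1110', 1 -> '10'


Encode each number as n ones followed by a terminating 0:
  4 -> 11110 (5 bits)
  12 -> 1111111111110 (13 bits)
  5 -> 111110 (6 bits)
Total length = 5 + 13 + 6 = 24 bits.

Unary([4, 12, 5]) = 111101111111111110111110 (24 bits)


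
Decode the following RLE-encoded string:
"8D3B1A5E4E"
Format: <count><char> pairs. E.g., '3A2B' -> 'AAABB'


Expanding each <count><char> pair:
  8D -> 'DDDDDDDD'
  3B -> 'BBB'
  1A -> 'A'
  5E -> 'EEEEE'
  4E -> 'EEEE'

Decoded = DDDDDDDDBBBAEEEEEEEEE


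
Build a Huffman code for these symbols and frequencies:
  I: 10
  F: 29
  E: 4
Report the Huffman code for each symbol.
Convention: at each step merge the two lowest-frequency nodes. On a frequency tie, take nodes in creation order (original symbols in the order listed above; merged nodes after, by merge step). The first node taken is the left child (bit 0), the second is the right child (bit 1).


Huffman tree construction:
Step 1: Merge E(4) + I(10) = 14
Step 2: Merge (E+I)(14) + F(29) = 43
Read each symbol's code off the tree from the root (left child = 0, right child = 1).

Codes:
  I: 01 (length 2)
  F: 1 (length 1)
  E: 00 (length 2)
Average code length: 57/43 = 1.3256 bits/symbol


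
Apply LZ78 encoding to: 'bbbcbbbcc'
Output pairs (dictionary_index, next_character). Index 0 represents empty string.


LZ78 encoding steps:
Dictionary: {0: ''}
Step 1: w='' (idx 0), next='b' -> output (0, 'b'), add 'b' as idx 1
Step 2: w='b' (idx 1), next='b' -> output (1, 'b'), add 'bb' as idx 2
Step 3: w='' (idx 0), next='c' -> output (0, 'c'), add 'c' as idx 3
Step 4: w='bb' (idx 2), next='b' -> output (2, 'b'), add 'bbb' as idx 4
Step 5: w='c' (idx 3), next='c' -> output (3, 'c'), add 'cc' as idx 5


Encoded: [(0, 'b'), (1, 'b'), (0, 'c'), (2, 'b'), (3, 'c')]


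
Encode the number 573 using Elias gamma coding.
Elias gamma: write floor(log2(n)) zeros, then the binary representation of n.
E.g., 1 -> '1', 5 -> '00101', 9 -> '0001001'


num_bits = floor(log2(573)) + 1 = 10
leading_zeros = num_bits - 1 = 9
binary(573) = 1000111101

Elias gamma(573) = '000000000' + '1000111101' = 0000000001000111101 (19 bits)


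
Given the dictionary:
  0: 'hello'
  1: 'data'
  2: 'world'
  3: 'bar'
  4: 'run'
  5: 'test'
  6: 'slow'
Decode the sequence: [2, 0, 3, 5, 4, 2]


Look up each index in the dictionary:
  2 -> 'world'
  0 -> 'hello'
  3 -> 'bar'
  5 -> 'test'
  4 -> 'run'
  2 -> 'world'

Decoded: "world hello bar test run world"


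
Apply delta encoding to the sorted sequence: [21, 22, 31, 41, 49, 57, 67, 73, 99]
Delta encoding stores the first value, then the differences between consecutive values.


First value: 21
Deltas:
  22 - 21 = 1
  31 - 22 = 9
  41 - 31 = 10
  49 - 41 = 8
  57 - 49 = 8
  67 - 57 = 10
  73 - 67 = 6
  99 - 73 = 26


Delta encoded: [21, 1, 9, 10, 8, 8, 10, 6, 26]


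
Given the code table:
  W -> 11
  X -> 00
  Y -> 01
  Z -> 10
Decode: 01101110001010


Decoding:
01 -> Y
10 -> Z
11 -> W
10 -> Z
00 -> X
10 -> Z
10 -> Z


Result: YZWZXZZ


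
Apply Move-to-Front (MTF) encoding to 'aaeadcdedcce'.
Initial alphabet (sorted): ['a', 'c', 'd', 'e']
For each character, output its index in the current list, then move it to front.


MTF encoding:
'a': index 0 in ['a', 'c', 'd', 'e'] -> ['a', 'c', 'd', 'e']
'a': index 0 in ['a', 'c', 'd', 'e'] -> ['a', 'c', 'd', 'e']
'e': index 3 in ['a', 'c', 'd', 'e'] -> ['e', 'a', 'c', 'd']
'a': index 1 in ['e', 'a', 'c', 'd'] -> ['a', 'e', 'c', 'd']
'd': index 3 in ['a', 'e', 'c', 'd'] -> ['d', 'a', 'e', 'c']
'c': index 3 in ['d', 'a', 'e', 'c'] -> ['c', 'd', 'a', 'e']
'd': index 1 in ['c', 'd', 'a', 'e'] -> ['d', 'c', 'a', 'e']
'e': index 3 in ['d', 'c', 'a', 'e'] -> ['e', 'd', 'c', 'a']
'd': index 1 in ['e', 'd', 'c', 'a'] -> ['d', 'e', 'c', 'a']
'c': index 2 in ['d', 'e', 'c', 'a'] -> ['c', 'd', 'e', 'a']
'c': index 0 in ['c', 'd', 'e', 'a'] -> ['c', 'd', 'e', 'a']
'e': index 2 in ['c', 'd', 'e', 'a'] -> ['e', 'c', 'd', 'a']


Output: [0, 0, 3, 1, 3, 3, 1, 3, 1, 2, 0, 2]


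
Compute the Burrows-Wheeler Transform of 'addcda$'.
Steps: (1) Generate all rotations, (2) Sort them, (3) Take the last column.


Rotations (sorted):
  0: $addcda -> last char: a
  1: a$addcd -> last char: d
  2: addcda$ -> last char: $
  3: cda$add -> last char: d
  4: da$addc -> last char: c
  5: dcda$ad -> last char: d
  6: ddcda$a -> last char: a


BWT = ad$dcda


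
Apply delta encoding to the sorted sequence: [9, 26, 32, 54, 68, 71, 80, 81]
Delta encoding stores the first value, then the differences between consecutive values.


First value: 9
Deltas:
  26 - 9 = 17
  32 - 26 = 6
  54 - 32 = 22
  68 - 54 = 14
  71 - 68 = 3
  80 - 71 = 9
  81 - 80 = 1


Delta encoded: [9, 17, 6, 22, 14, 3, 9, 1]


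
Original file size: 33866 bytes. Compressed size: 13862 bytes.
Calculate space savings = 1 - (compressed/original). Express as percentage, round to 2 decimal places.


ratio = compressed/original = 13862/33866 = 0.409319
savings = 1 - ratio = 1 - 0.409319 = 0.590681
as a percentage: 0.590681 * 100 = 59.07%

Space savings = 1 - 13862/33866 = 59.07%


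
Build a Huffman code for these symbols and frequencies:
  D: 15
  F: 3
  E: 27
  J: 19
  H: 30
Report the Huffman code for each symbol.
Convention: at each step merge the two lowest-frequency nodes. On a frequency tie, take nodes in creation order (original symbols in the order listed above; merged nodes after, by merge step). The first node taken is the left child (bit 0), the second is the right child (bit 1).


Huffman tree construction:
Step 1: Merge F(3) + D(15) = 18
Step 2: Merge (F+D)(18) + J(19) = 37
Step 3: Merge E(27) + H(30) = 57
Step 4: Merge ((F+D)+J)(37) + (E+H)(57) = 94
Read each symbol's code off the tree from the root (left child = 0, right child = 1).

Codes:
  D: 001 (length 3)
  F: 000 (length 3)
  E: 10 (length 2)
  J: 01 (length 2)
  H: 11 (length 2)
Average code length: 206/94 = 2.1915 bits/symbol


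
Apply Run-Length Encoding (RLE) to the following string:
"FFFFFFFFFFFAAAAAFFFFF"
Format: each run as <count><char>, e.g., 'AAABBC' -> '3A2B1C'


Scanning runs left to right:
  i=0: run of 'F' x 11 -> '11F'
  i=11: run of 'A' x 5 -> '5A'
  i=16: run of 'F' x 5 -> '5F'

RLE = 11F5A5F


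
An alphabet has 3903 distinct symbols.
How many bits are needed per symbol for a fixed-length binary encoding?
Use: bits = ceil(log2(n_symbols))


log2(3903) = 11.9304
Bracket: 2^11 = 2048 < 3903 <= 2^12 = 4096
So ceil(log2(3903)) = 12

bits = ceil(log2(3903)) = ceil(11.9304) = 12 bits


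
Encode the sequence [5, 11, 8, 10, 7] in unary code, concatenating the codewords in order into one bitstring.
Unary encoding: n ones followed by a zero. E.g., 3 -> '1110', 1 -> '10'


Encode each number as n ones followed by a terminating 0:
  5 -> 111110 (6 bits)
  11 -> 111111111110 (12 bits)
  8 -> 111111110 (9 bits)
  10 -> 11111111110 (11 bits)
  7 -> 11111110 (8 bits)
Total length = 6 + 12 + 9 + 11 + 8 = 46 bits.

Unary([5, 11, 8, 10, 7]) = 1111101111111111101111111101111111111011111110 (46 bits)


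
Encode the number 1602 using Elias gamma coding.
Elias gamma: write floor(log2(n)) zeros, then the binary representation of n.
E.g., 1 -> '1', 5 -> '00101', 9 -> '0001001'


num_bits = floor(log2(1602)) + 1 = 11
leading_zeros = num_bits - 1 = 10
binary(1602) = 11001000010

Elias gamma(1602) = '0000000000' + '11001000010' = 000000000011001000010 (21 bits)


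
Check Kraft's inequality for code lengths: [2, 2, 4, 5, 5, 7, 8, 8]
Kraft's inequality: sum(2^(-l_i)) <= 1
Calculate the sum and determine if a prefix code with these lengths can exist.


Sum = 2^(-2) + 2^(-2) + 2^(-4) + 2^(-5) + 2^(-5) + 2^(-7) + 2^(-8) + 2^(-8)
    = 0.25 + 0.25 + 0.0625 + 0.03125 + 0.03125 + 0.0078125 + 0.00390625 + 0.00390625
    = 164/256 = 0.640625
Since 0.640625 <= 1, Kraft's inequality IS satisfied.
A prefix code with these lengths CAN exist.

Kraft sum = 0.640625. Satisfied.


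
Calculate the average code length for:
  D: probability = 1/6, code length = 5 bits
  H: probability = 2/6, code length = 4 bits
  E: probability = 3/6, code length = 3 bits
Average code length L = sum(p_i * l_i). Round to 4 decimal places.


Weighted contributions p_i * l_i:
  D: (1/6) * 5 = 5/6
  H: (2/6) * 4 = 8/6
  E: (3/6) * 3 = 9/6
Sum = (5 + 8 + 9)/6 = 22/6

L = 22/6 = 3.6667 bits/symbol


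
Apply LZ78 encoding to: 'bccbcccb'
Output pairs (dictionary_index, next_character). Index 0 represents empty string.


LZ78 encoding steps:
Dictionary: {0: ''}
Step 1: w='' (idx 0), next='b' -> output (0, 'b'), add 'b' as idx 1
Step 2: w='' (idx 0), next='c' -> output (0, 'c'), add 'c' as idx 2
Step 3: w='c' (idx 2), next='b' -> output (2, 'b'), add 'cb' as idx 3
Step 4: w='c' (idx 2), next='c' -> output (2, 'c'), add 'cc' as idx 4
Step 5: w='cb' (idx 3), end of input -> output (3, '')


Encoded: [(0, 'b'), (0, 'c'), (2, 'b'), (2, 'c'), (3, '')]


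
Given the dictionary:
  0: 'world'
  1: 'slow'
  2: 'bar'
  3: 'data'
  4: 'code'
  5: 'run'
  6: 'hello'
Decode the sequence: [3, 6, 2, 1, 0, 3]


Look up each index in the dictionary:
  3 -> 'data'
  6 -> 'hello'
  2 -> 'bar'
  1 -> 'slow'
  0 -> 'world'
  3 -> 'data'

Decoded: "data hello bar slow world data"


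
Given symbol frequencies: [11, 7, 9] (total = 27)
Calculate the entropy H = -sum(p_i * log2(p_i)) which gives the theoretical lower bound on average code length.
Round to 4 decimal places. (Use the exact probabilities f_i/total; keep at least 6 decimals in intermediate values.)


Per-symbol terms -p_i * log2(p_i) with p_i = f_i/27:
  p = 11/27 = 0.407407: log2(p) = -1.295456, -p*log2(p) = 0.527778
  p = 7/27 = 0.259259: log2(p) = -1.947533, -p*log2(p) = 0.504916
  p = 9/27 = 0.333333: log2(p) = -1.584963, -p*log2(p) = 0.528321
H = 0.527778 + 0.504916 + 0.528321 = 1.561015

H = 1.561 bits/symbol


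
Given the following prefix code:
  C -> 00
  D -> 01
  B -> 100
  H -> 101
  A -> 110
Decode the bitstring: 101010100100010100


Decoding step by step:
Bits 101 -> H
Bits 01 -> D
Bits 01 -> D
Bits 00 -> C
Bits 100 -> B
Bits 01 -> D
Bits 01 -> D
Bits 00 -> C


Decoded message: HDDCBDDC


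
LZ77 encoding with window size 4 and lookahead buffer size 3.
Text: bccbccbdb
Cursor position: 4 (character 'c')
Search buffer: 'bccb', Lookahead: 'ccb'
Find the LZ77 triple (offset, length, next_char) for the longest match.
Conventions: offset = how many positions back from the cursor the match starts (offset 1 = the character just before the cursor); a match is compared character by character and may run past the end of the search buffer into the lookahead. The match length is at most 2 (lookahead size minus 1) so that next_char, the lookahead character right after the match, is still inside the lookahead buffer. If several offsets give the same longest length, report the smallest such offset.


Try each offset into the search buffer:
  offset=1 (pos 3, char 'b'): match length 0
  offset=2 (pos 2, char 'c'): match length 1
  offset=3 (pos 1, char 'c'): match length 2
  offset=4 (pos 0, char 'b'): match length 0
Longest match has length 2 at offset 3.
next_char = character at position 4 + 2 = 6 -> 'b'

Best match: offset=3, length=2 (matching 'cc' starting at position 1)
LZ77 triple: (3, 2, 'b')


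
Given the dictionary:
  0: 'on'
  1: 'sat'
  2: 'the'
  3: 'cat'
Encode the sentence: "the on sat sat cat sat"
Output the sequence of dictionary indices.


Look up each word in the dictionary:
  'the' -> 2
  'on' -> 0
  'sat' -> 1
  'sat' -> 1
  'cat' -> 3
  'sat' -> 1

Encoded: [2, 0, 1, 1, 3, 1]


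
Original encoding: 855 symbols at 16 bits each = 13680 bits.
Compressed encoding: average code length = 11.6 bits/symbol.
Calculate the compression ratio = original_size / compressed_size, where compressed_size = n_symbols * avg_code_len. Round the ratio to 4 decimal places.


original_size = n_symbols * orig_bits = 855 * 16 = 13680 bits
compressed_size = n_symbols * avg_code_len = 855 * 11.6 = 9918.0 bits
ratio = original_size / compressed_size = 13680 / 9918.0 = 1.3793

Compression ratio = 1.3793


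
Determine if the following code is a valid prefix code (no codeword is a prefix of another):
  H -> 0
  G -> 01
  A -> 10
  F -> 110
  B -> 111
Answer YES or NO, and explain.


Checking each pair (does one codeword prefix another?):
  H='0' vs G='01': prefix -- VIOLATION

NO -- this is NOT a valid prefix code. H (0) is a prefix of G (01).


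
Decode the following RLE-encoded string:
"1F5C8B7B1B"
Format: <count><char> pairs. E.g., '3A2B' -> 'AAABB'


Expanding each <count><char> pair:
  1F -> 'F'
  5C -> 'CCCCC'
  8B -> 'BBBBBBBB'
  7B -> 'BBBBBBB'
  1B -> 'B'

Decoded = FCCCCCBBBBBBBBBBBBBBBB


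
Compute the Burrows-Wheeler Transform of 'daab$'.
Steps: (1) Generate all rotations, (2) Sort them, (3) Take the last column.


Rotations (sorted):
  0: $daab -> last char: b
  1: aab$d -> last char: d
  2: ab$da -> last char: a
  3: b$daa -> last char: a
  4: daab$ -> last char: $


BWT = bdaa$


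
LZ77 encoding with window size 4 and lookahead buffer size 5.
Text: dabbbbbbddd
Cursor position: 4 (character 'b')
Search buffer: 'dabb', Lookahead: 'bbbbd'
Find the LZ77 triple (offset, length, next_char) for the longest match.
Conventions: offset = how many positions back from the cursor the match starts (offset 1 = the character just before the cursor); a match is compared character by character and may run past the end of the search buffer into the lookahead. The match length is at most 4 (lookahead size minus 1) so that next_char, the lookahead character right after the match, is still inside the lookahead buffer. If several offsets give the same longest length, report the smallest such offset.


Try each offset into the search buffer:
  offset=1 (pos 3, char 'b'): match length 4
  offset=2 (pos 2, char 'b'): match length 4
  offset=3 (pos 1, char 'a'): match length 0
  offset=4 (pos 0, char 'd'): match length 0
Longest match has length 4, found at offsets 1, 2; take the smallest, offset 1.
next_char = character at position 4 + 4 = 8 -> 'd'

Best match: offset=1, length=4 (matching 'bbbb' starting at position 3)
LZ77 triple: (1, 4, 'd')


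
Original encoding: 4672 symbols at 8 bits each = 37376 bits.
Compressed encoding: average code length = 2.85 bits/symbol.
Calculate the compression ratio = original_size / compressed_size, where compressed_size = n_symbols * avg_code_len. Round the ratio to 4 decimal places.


original_size = n_symbols * orig_bits = 4672 * 8 = 37376 bits
compressed_size = n_symbols * avg_code_len = 4672 * 2.85 = 13315.2 bits
ratio = original_size / compressed_size = 37376 / 13315.2 = 2.807

Compression ratio = 2.807


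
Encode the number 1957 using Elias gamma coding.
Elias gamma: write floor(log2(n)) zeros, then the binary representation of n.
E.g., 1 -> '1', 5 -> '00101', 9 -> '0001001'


num_bits = floor(log2(1957)) + 1 = 11
leading_zeros = num_bits - 1 = 10
binary(1957) = 11110100101

Elias gamma(1957) = '0000000000' + '11110100101' = 000000000011110100101 (21 bits)


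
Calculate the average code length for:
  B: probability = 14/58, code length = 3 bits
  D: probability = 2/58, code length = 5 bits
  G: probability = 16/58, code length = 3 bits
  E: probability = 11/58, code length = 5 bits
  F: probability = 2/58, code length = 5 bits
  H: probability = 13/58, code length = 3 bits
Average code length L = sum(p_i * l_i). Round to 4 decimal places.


Weighted contributions p_i * l_i:
  B: (14/58) * 3 = 42/58
  D: (2/58) * 5 = 10/58
  G: (16/58) * 3 = 48/58
  E: (11/58) * 5 = 55/58
  F: (2/58) * 5 = 10/58
  H: (13/58) * 3 = 39/58
Sum = (42 + 10 + 48 + 55 + 10 + 39)/58 = 204/58

L = 204/58 = 3.5172 bits/symbol


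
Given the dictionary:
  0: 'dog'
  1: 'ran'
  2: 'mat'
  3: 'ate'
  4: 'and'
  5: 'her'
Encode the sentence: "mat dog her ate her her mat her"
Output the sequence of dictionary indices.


Look up each word in the dictionary:
  'mat' -> 2
  'dog' -> 0
  'her' -> 5
  'ate' -> 3
  'her' -> 5
  'her' -> 5
  'mat' -> 2
  'her' -> 5

Encoded: [2, 0, 5, 3, 5, 5, 2, 5]


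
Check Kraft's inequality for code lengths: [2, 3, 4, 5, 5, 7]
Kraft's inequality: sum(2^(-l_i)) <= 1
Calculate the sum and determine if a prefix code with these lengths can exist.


Sum = 2^(-2) + 2^(-3) + 2^(-4) + 2^(-5) + 2^(-5) + 2^(-7)
    = 0.25 + 0.125 + 0.0625 + 0.03125 + 0.03125 + 0.0078125
    = 65/128 = 0.5078125
Since 0.5078125 <= 1, Kraft's inequality IS satisfied.
A prefix code with these lengths CAN exist.

Kraft sum = 0.5078125. Satisfied.


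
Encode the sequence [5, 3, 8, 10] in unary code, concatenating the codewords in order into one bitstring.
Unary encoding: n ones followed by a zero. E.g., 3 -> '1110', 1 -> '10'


Encode each number as n ones followed by a terminating 0:
  5 -> 111110 (6 bits)
  3 -> 1110 (4 bits)
  8 -> 111111110 (9 bits)
  10 -> 11111111110 (11 bits)
Total length = 6 + 4 + 9 + 11 = 30 bits.

Unary([5, 3, 8, 10]) = 111110111011111111011111111110 (30 bits)


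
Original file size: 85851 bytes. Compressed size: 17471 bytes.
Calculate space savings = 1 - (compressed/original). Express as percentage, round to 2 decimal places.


ratio = compressed/original = 17471/85851 = 0.203504
savings = 1 - ratio = 1 - 0.203504 = 0.796496
as a percentage: 0.796496 * 100 = 79.65%

Space savings = 1 - 17471/85851 = 79.65%


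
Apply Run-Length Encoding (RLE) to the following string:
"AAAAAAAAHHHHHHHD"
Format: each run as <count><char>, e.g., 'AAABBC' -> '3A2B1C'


Scanning runs left to right:
  i=0: run of 'A' x 8 -> '8A'
  i=8: run of 'H' x 7 -> '7H'
  i=15: run of 'D' x 1 -> '1D'

RLE = 8A7H1D


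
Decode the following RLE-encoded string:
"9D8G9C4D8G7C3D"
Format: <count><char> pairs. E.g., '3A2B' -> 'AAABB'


Expanding each <count><char> pair:
  9D -> 'DDDDDDDDD'
  8G -> 'GGGGGGGG'
  9C -> 'CCCCCCCCC'
  4D -> 'DDDD'
  8G -> 'GGGGGGGG'
  7C -> 'CCCCCCC'
  3D -> 'DDD'

Decoded = DDDDDDDDDGGGGGGGGCCCCCCCCCDDDDGGGGGGGGCCCCCCCDDD


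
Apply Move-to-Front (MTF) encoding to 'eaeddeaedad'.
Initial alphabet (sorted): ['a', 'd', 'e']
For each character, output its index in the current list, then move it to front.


MTF encoding:
'e': index 2 in ['a', 'd', 'e'] -> ['e', 'a', 'd']
'a': index 1 in ['e', 'a', 'd'] -> ['a', 'e', 'd']
'e': index 1 in ['a', 'e', 'd'] -> ['e', 'a', 'd']
'd': index 2 in ['e', 'a', 'd'] -> ['d', 'e', 'a']
'd': index 0 in ['d', 'e', 'a'] -> ['d', 'e', 'a']
'e': index 1 in ['d', 'e', 'a'] -> ['e', 'd', 'a']
'a': index 2 in ['e', 'd', 'a'] -> ['a', 'e', 'd']
'e': index 1 in ['a', 'e', 'd'] -> ['e', 'a', 'd']
'd': index 2 in ['e', 'a', 'd'] -> ['d', 'e', 'a']
'a': index 2 in ['d', 'e', 'a'] -> ['a', 'd', 'e']
'd': index 1 in ['a', 'd', 'e'] -> ['d', 'a', 'e']


Output: [2, 1, 1, 2, 0, 1, 2, 1, 2, 2, 1]


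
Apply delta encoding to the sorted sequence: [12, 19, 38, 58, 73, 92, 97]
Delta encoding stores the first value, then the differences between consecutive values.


First value: 12
Deltas:
  19 - 12 = 7
  38 - 19 = 19
  58 - 38 = 20
  73 - 58 = 15
  92 - 73 = 19
  97 - 92 = 5


Delta encoded: [12, 7, 19, 20, 15, 19, 5]


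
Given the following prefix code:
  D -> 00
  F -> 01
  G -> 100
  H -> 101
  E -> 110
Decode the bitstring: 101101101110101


Decoding step by step:
Bits 101 -> H
Bits 101 -> H
Bits 101 -> H
Bits 110 -> E
Bits 101 -> H


Decoded message: HHHEH


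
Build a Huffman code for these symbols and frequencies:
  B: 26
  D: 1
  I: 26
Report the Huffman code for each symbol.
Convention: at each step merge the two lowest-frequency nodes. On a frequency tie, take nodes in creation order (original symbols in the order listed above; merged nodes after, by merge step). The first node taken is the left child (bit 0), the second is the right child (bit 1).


Huffman tree construction:
Step 1: Merge D(1) + B(26) = 27
Step 2: Merge I(26) + (D+B)(27) = 53
Read each symbol's code off the tree from the root (left child = 0, right child = 1).

Codes:
  B: 11 (length 2)
  D: 10 (length 2)
  I: 0 (length 1)
Average code length: 80/53 = 1.5094 bits/symbol


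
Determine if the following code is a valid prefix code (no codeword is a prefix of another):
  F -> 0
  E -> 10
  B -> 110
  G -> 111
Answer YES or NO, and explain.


Checking each pair (does one codeword prefix another?):
  F='0' vs E='10': no prefix
  F='0' vs B='110': no prefix
  F='0' vs G='111': no prefix
  E='10' vs F='0': no prefix
  E='10' vs B='110': no prefix
  E='10' vs G='111': no prefix
  B='110' vs F='0': no prefix
  B='110' vs E='10': no prefix
  B='110' vs G='111': no prefix
  G='111' vs F='0': no prefix
  G='111' vs E='10': no prefix
  G='111' vs B='110': no prefix
No violation found over all pairs.

YES -- this is a valid prefix code. No codeword is a prefix of any other codeword.


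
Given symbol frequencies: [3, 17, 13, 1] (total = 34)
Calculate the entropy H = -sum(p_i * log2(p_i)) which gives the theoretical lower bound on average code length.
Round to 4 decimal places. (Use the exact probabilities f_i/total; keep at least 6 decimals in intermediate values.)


Per-symbol terms -p_i * log2(p_i) with p_i = f_i/34:
  p = 3/34 = 0.088235: log2(p) = -3.502500, -p*log2(p) = 0.309044
  p = 17/34 = 0.500000: log2(p) = -1.000000, -p*log2(p) = 0.500000
  p = 13/34 = 0.382353: log2(p) = -1.387023, -p*log2(p) = 0.530332
  p = 1/34 = 0.029412: log2(p) = -5.087463, -p*log2(p) = 0.149631
H = 0.309044 + 0.500000 + 0.530332 + 0.149631 = 1.489007

H = 1.489 bits/symbol


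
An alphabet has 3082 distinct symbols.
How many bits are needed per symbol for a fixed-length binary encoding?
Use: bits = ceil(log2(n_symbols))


log2(3082) = 11.5897
Bracket: 2^11 = 2048 < 3082 <= 2^12 = 4096
So ceil(log2(3082)) = 12

bits = ceil(log2(3082)) = ceil(11.5897) = 12 bits


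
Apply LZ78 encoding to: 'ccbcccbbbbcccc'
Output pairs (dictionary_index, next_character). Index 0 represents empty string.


LZ78 encoding steps:
Dictionary: {0: ''}
Step 1: w='' (idx 0), next='c' -> output (0, 'c'), add 'c' as idx 1
Step 2: w='c' (idx 1), next='b' -> output (1, 'b'), add 'cb' as idx 2
Step 3: w='c' (idx 1), next='c' -> output (1, 'c'), add 'cc' as idx 3
Step 4: w='cb' (idx 2), next='b' -> output (2, 'b'), add 'cbb' as idx 4
Step 5: w='' (idx 0), next='b' -> output (0, 'b'), add 'b' as idx 5
Step 6: w='b' (idx 5), next='c' -> output (5, 'c'), add 'bc' as idx 6
Step 7: w='cc' (idx 3), next='c' -> output (3, 'c'), add 'ccc' as idx 7


Encoded: [(0, 'c'), (1, 'b'), (1, 'c'), (2, 'b'), (0, 'b'), (5, 'c'), (3, 'c')]


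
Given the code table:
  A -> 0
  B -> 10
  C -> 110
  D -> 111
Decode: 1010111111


Decoding:
10 -> B
10 -> B
111 -> D
111 -> D


Result: BBDD


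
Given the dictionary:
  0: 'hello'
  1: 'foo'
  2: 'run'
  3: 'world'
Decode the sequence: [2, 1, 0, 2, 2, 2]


Look up each index in the dictionary:
  2 -> 'run'
  1 -> 'foo'
  0 -> 'hello'
  2 -> 'run'
  2 -> 'run'
  2 -> 'run'

Decoded: "run foo hello run run run"


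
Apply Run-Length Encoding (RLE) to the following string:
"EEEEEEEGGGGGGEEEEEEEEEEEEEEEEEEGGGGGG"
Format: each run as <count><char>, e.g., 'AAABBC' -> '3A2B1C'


Scanning runs left to right:
  i=0: run of 'E' x 7 -> '7E'
  i=7: run of 'G' x 6 -> '6G'
  i=13: run of 'E' x 18 -> '18E'
  i=31: run of 'G' x 6 -> '6G'

RLE = 7E6G18E6G


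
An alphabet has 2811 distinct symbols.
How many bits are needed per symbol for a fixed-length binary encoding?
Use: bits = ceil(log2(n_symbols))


log2(2811) = 11.4569
Bracket: 2^11 = 2048 < 2811 <= 2^12 = 4096
So ceil(log2(2811)) = 12

bits = ceil(log2(2811)) = ceil(11.4569) = 12 bits


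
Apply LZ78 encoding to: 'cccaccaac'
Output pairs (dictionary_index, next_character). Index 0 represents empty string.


LZ78 encoding steps:
Dictionary: {0: ''}
Step 1: w='' (idx 0), next='c' -> output (0, 'c'), add 'c' as idx 1
Step 2: w='c' (idx 1), next='c' -> output (1, 'c'), add 'cc' as idx 2
Step 3: w='' (idx 0), next='a' -> output (0, 'a'), add 'a' as idx 3
Step 4: w='cc' (idx 2), next='a' -> output (2, 'a'), add 'cca' as idx 4
Step 5: w='a' (idx 3), next='c' -> output (3, 'c'), add 'ac' as idx 5


Encoded: [(0, 'c'), (1, 'c'), (0, 'a'), (2, 'a'), (3, 'c')]


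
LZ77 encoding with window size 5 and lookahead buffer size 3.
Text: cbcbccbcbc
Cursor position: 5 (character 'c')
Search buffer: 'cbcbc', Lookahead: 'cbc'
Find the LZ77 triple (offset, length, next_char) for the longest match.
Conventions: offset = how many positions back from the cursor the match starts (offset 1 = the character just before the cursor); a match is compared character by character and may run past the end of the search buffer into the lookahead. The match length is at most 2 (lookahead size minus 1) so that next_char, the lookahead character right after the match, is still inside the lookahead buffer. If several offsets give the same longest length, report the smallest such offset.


Try each offset into the search buffer:
  offset=1 (pos 4, char 'c'): match length 1
  offset=2 (pos 3, char 'b'): match length 0
  offset=3 (pos 2, char 'c'): match length 2
  offset=4 (pos 1, char 'b'): match length 0
  offset=5 (pos 0, char 'c'): match length 2
Longest match has length 2, found at offsets 3, 5; take the smallest, offset 3.
next_char = character at position 5 + 2 = 7 -> 'c'

Best match: offset=3, length=2 (matching 'cb' starting at position 2)
LZ77 triple: (3, 2, 'c')


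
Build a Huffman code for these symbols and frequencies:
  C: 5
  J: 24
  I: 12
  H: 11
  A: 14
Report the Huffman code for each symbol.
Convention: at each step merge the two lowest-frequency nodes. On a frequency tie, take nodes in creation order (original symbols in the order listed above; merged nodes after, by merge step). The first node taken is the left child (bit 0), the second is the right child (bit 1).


Huffman tree construction:
Step 1: Merge C(5) + H(11) = 16
Step 2: Merge I(12) + A(14) = 26
Step 3: Merge (C+H)(16) + J(24) = 40
Step 4: Merge (I+A)(26) + ((C+H)+J)(40) = 66
Read each symbol's code off the tree from the root (left child = 0, right child = 1).

Codes:
  C: 100 (length 3)
  J: 11 (length 2)
  I: 00 (length 2)
  H: 101 (length 3)
  A: 01 (length 2)
Average code length: 148/66 = 2.2424 bits/symbol


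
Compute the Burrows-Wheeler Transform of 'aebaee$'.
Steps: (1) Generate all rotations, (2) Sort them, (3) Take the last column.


Rotations (sorted):
  0: $aebaee -> last char: e
  1: aebaee$ -> last char: $
  2: aee$aeb -> last char: b
  3: baee$ae -> last char: e
  4: e$aebae -> last char: e
  5: ebaee$a -> last char: a
  6: ee$aeba -> last char: a


BWT = e$beeaa


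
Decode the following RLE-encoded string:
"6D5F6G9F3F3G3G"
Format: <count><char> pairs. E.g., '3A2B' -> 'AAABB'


Expanding each <count><char> pair:
  6D -> 'DDDDDD'
  5F -> 'FFFFF'
  6G -> 'GGGGGG'
  9F -> 'FFFFFFFFF'
  3F -> 'FFF'
  3G -> 'GGG'
  3G -> 'GGG'

Decoded = DDDDDDFFFFFGGGGGGFFFFFFFFFFFFGGGGGG


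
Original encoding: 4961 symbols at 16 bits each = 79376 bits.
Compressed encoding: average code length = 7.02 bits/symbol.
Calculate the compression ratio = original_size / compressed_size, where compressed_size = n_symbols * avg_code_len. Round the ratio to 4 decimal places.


original_size = n_symbols * orig_bits = 4961 * 16 = 79376 bits
compressed_size = n_symbols * avg_code_len = 4961 * 7.02 = 34826.22 bits
ratio = original_size / compressed_size = 79376 / 34826.22 = 2.2792

Compression ratio = 2.2792


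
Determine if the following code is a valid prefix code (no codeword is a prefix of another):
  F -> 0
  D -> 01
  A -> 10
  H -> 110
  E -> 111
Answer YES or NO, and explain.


Checking each pair (does one codeword prefix another?):
  F='0' vs D='01': prefix -- VIOLATION

NO -- this is NOT a valid prefix code. F (0) is a prefix of D (01).


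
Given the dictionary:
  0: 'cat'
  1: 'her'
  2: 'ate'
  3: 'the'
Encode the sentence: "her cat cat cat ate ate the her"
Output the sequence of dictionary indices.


Look up each word in the dictionary:
  'her' -> 1
  'cat' -> 0
  'cat' -> 0
  'cat' -> 0
  'ate' -> 2
  'ate' -> 2
  'the' -> 3
  'her' -> 1

Encoded: [1, 0, 0, 0, 2, 2, 3, 1]


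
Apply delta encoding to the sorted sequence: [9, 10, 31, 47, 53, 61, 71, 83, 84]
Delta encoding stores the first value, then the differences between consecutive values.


First value: 9
Deltas:
  10 - 9 = 1
  31 - 10 = 21
  47 - 31 = 16
  53 - 47 = 6
  61 - 53 = 8
  71 - 61 = 10
  83 - 71 = 12
  84 - 83 = 1


Delta encoded: [9, 1, 21, 16, 6, 8, 10, 12, 1]


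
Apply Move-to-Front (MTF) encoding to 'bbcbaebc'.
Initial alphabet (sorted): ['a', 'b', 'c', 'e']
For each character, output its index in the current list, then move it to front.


MTF encoding:
'b': index 1 in ['a', 'b', 'c', 'e'] -> ['b', 'a', 'c', 'e']
'b': index 0 in ['b', 'a', 'c', 'e'] -> ['b', 'a', 'c', 'e']
'c': index 2 in ['b', 'a', 'c', 'e'] -> ['c', 'b', 'a', 'e']
'b': index 1 in ['c', 'b', 'a', 'e'] -> ['b', 'c', 'a', 'e']
'a': index 2 in ['b', 'c', 'a', 'e'] -> ['a', 'b', 'c', 'e']
'e': index 3 in ['a', 'b', 'c', 'e'] -> ['e', 'a', 'b', 'c']
'b': index 2 in ['e', 'a', 'b', 'c'] -> ['b', 'e', 'a', 'c']
'c': index 3 in ['b', 'e', 'a', 'c'] -> ['c', 'b', 'e', 'a']


Output: [1, 0, 2, 1, 2, 3, 2, 3]


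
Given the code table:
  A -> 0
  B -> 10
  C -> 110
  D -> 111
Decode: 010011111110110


Decoding:
0 -> A
10 -> B
0 -> A
111 -> D
111 -> D
10 -> B
110 -> C


Result: ABADDBC


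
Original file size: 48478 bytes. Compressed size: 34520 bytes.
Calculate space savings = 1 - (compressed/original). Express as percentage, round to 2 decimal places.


ratio = compressed/original = 34520/48478 = 0.712076
savings = 1 - ratio = 1 - 0.712076 = 0.287924
as a percentage: 0.287924 * 100 = 28.79%

Space savings = 1 - 34520/48478 = 28.79%


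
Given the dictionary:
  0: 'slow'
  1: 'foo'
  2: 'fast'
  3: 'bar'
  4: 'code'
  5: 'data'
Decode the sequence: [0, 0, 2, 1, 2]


Look up each index in the dictionary:
  0 -> 'slow'
  0 -> 'slow'
  2 -> 'fast'
  1 -> 'foo'
  2 -> 'fast'

Decoded: "slow slow fast foo fast"


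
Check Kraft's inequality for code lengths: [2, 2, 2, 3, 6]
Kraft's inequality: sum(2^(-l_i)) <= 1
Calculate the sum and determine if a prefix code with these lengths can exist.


Sum = 2^(-2) + 2^(-2) + 2^(-2) + 2^(-3) + 2^(-6)
    = 0.25 + 0.25 + 0.25 + 0.125 + 0.015625
    = 57/64 = 0.890625
Since 0.890625 <= 1, Kraft's inequality IS satisfied.
A prefix code with these lengths CAN exist.

Kraft sum = 0.890625. Satisfied.


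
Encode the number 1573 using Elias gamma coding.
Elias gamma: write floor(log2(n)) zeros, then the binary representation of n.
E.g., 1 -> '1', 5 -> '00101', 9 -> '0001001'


num_bits = floor(log2(1573)) + 1 = 11
leading_zeros = num_bits - 1 = 10
binary(1573) = 11000100101

Elias gamma(1573) = '0000000000' + '11000100101' = 000000000011000100101 (21 bits)


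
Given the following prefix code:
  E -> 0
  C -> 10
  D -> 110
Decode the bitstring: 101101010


Decoding step by step:
Bits 10 -> C
Bits 110 -> D
Bits 10 -> C
Bits 10 -> C


Decoded message: CDCC


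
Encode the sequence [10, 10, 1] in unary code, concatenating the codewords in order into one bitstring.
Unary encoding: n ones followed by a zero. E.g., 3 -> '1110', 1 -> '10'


Encode each number as n ones followed by a terminating 0:
  10 -> 11111111110 (11 bits)
  10 -> 11111111110 (11 bits)
  1 -> 10 (2 bits)
Total length = 11 + 11 + 2 = 24 bits.

Unary([10, 10, 1]) = 111111111101111111111010 (24 bits)


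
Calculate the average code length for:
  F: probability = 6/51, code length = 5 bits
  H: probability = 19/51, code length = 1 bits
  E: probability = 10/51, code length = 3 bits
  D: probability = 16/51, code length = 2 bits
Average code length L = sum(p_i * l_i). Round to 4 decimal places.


Weighted contributions p_i * l_i:
  F: (6/51) * 5 = 30/51
  H: (19/51) * 1 = 19/51
  E: (10/51) * 3 = 30/51
  D: (16/51) * 2 = 32/51
Sum = (30 + 19 + 30 + 32)/51 = 111/51

L = 111/51 = 2.1765 bits/symbol


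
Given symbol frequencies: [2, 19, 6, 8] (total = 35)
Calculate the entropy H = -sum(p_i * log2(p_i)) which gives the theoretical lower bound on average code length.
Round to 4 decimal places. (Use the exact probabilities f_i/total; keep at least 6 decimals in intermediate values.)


Per-symbol terms -p_i * log2(p_i) with p_i = f_i/35:
  p = 2/35 = 0.057143: log2(p) = -4.129283, -p*log2(p) = 0.235959
  p = 19/35 = 0.542857: log2(p) = -0.881356, -p*log2(p) = 0.478450
  p = 6/35 = 0.171429: log2(p) = -2.544321, -p*log2(p) = 0.436169
  p = 8/35 = 0.228571: log2(p) = -2.129283, -p*log2(p) = 0.486693
H = 0.235959 + 0.478450 + 0.436169 + 0.486693 = 1.637271

H = 1.6373 bits/symbol


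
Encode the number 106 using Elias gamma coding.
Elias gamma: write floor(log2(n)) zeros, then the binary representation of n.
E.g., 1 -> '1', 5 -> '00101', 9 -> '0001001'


num_bits = floor(log2(106)) + 1 = 7
leading_zeros = num_bits - 1 = 6
binary(106) = 1101010

Elias gamma(106) = '000000' + '1101010' = 0000001101010 (13 bits)


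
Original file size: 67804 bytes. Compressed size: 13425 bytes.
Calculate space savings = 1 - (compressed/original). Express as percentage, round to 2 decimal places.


ratio = compressed/original = 13425/67804 = 0.197997
savings = 1 - ratio = 1 - 0.197997 = 0.802003
as a percentage: 0.802003 * 100 = 80.2%

Space savings = 1 - 13425/67804 = 80.2%
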